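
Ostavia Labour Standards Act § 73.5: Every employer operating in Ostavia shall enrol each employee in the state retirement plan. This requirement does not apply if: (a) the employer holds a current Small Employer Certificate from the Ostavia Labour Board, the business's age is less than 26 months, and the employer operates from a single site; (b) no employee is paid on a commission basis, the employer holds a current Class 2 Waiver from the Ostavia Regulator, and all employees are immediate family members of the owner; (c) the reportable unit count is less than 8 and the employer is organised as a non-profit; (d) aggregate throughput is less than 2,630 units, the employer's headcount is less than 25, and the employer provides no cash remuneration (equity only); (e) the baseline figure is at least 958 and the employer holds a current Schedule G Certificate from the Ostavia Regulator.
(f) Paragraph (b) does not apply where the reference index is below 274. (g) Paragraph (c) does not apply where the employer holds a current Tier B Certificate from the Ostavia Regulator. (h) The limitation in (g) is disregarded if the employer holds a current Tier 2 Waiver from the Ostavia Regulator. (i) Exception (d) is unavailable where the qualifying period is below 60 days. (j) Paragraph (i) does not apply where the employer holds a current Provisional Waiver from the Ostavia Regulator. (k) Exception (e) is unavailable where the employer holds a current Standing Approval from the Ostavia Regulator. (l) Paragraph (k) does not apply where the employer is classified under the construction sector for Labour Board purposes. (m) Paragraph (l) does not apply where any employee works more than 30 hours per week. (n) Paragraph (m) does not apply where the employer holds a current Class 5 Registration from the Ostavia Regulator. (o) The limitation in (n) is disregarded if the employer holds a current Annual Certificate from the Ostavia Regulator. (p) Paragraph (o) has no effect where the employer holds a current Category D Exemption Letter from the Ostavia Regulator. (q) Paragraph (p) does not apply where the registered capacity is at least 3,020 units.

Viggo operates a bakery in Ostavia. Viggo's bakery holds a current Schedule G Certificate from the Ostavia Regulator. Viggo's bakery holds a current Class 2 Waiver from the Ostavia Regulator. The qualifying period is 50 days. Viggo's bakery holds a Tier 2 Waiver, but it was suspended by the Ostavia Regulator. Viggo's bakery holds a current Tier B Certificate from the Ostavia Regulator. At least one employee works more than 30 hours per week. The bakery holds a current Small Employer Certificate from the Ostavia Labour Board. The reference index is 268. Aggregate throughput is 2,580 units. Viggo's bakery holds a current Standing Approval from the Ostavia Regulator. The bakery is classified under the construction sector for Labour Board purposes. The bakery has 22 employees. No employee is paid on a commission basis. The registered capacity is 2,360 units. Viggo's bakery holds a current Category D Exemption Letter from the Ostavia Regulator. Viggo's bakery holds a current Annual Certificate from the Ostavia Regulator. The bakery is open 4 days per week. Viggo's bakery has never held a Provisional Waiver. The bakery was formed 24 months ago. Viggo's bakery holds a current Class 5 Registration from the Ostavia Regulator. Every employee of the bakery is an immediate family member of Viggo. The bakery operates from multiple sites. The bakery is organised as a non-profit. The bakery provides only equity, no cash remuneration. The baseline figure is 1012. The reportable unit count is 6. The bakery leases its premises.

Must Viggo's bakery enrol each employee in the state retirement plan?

Exception (a) requires that the employer operates from a single site; but the employer operates from multiple sites, so (a) is unavailable.
Exception (b) is satisfied on its face — no employee is paid on commission; a current Class 2 Waiver is held; every employee is an immediate family member. However, paragraph (f) must be considered: (f) operates against (b): the reference index is 268, below the 274 limit. (b) is therefore removed.
All of (c)'s requirements are met (the reportable unit count is 6, less than the 8 limit; the employer is a non-profit). However, paragraphs (g)–(h) must be considered: (g) operates against (c): a current Tier B Certificate is held. (h), which would lift (g), is not triggered — no current Tier 2 Waiver is held. So (c) is unavailable.
Exception (d)'s conditions are all satisfied: aggregate throughput is 2,580 units, less than the 2,630 units limit; the employer's headcount is 22, less than the 25 limit; remuneration is equity-only. But applying paragraphs (i)–(j): (i) is triggered — the qualifying period is 50 days, below the 60 days limit. (j) is not engaged (no current Provisional Waiver is held), so (i) stands. So (d) is unavailable.
All of (e)'s requirements are met (the baseline figure is 1,012, meeting the 958 threshold; a current Schedule G Certificate is held). Applying paragraphs (k)–(q): (k) is engaged (a current Standing Approval is held), but is itself disapplied by (l): (l) operates against (k): the bakery is classified under the construction sector. (m) is engaged (at least one employee exceeds 30 hours/week), but is set aside by (n): (n) operates — a current Class 5 Registration is held. (o) would limit (n) — a current Annual Certificate is held — but (p) sets (o) aside: (p) operates against (o): a current Category D Exemption Letter is held. (q), which would lift (p), is inapplicable — the registered capacity is 2,360 units, short of 3,020 units. So (e) applies.

No — exception (e) applies; Viggo's bakery is not required to enrol each employee in the state retirement plan.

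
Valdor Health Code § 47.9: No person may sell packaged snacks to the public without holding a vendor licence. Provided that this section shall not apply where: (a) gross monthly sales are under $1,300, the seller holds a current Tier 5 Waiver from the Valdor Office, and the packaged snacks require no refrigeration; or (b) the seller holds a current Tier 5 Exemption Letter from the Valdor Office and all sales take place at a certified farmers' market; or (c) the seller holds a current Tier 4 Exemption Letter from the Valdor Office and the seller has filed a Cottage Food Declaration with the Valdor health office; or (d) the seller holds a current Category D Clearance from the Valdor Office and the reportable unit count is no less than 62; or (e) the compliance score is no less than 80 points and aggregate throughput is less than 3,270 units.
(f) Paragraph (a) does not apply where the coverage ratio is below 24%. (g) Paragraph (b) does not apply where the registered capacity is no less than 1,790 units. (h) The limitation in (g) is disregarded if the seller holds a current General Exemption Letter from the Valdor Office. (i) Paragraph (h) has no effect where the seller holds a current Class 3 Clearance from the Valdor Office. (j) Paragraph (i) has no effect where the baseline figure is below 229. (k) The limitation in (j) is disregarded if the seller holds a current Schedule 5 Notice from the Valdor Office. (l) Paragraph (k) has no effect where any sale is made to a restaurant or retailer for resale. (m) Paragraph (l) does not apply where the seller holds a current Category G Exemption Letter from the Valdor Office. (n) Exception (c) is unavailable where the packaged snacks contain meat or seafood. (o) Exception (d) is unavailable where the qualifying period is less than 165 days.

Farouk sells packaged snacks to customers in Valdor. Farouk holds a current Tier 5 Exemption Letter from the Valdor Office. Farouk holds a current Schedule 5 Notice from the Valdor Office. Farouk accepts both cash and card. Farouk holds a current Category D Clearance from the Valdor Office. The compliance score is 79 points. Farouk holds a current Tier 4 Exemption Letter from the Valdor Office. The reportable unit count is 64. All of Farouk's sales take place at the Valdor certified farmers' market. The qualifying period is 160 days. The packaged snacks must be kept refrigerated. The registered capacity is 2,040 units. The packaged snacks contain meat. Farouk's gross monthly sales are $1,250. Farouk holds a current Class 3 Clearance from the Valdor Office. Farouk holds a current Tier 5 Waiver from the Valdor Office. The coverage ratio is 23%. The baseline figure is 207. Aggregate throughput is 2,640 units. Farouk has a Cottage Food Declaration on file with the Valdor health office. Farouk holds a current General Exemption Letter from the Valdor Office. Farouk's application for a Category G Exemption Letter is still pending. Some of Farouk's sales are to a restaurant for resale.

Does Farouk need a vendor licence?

Exception (a) fails — the packaged snacks require refrigeration.
Exception (b)'s conditions are all satisfied: a current Tier 5 Exemption Letter is held; all sales are at a certified farmers' market. As to paragraphs (g)–(m): (g) would limit (b) — the registered capacity is 2,040 units, meeting the 1,790 units threshold — but (h) sets (g) aside: (h) is triggered — a current General Exemption Letter is held. (i) would limit (h) — a current Class 3 Clearance is held — but (j) sets (i) aside: (j) operates against (i): the baseline figure is 207, below the 229 limit. (k) applies (a current Schedule 5 Notice is held), but is set aside by (l): (l) operates against (k): some sales are to a restaurant for resale. (m), which would lift (l), does not operate here — the Category G Exemption Letter is not current. Exception (b) stands.
Exception (c): a current Tier 4 Exemption Letter is held; a Cottage Food Declaration is on file — every condition holds. However, paragraph (n) must be considered: (n) operates against (c): the packaged snacks contain meat. So (c) is unavailable.
Exception (d): a current Category D Clearance is held; the reportable unit count is 64, meeting the 62 threshold — every condition holds. However, paragraph (o) must be considered: (o) operates against (d): the qualifying period is 160 days, less than the 165 days limit. (d) is therefore removed.
Exception (e) fails — the compliance score is 79 points, short of 80 points.

No — exception (b) applies; Farouk is not required to hold a vendor licence.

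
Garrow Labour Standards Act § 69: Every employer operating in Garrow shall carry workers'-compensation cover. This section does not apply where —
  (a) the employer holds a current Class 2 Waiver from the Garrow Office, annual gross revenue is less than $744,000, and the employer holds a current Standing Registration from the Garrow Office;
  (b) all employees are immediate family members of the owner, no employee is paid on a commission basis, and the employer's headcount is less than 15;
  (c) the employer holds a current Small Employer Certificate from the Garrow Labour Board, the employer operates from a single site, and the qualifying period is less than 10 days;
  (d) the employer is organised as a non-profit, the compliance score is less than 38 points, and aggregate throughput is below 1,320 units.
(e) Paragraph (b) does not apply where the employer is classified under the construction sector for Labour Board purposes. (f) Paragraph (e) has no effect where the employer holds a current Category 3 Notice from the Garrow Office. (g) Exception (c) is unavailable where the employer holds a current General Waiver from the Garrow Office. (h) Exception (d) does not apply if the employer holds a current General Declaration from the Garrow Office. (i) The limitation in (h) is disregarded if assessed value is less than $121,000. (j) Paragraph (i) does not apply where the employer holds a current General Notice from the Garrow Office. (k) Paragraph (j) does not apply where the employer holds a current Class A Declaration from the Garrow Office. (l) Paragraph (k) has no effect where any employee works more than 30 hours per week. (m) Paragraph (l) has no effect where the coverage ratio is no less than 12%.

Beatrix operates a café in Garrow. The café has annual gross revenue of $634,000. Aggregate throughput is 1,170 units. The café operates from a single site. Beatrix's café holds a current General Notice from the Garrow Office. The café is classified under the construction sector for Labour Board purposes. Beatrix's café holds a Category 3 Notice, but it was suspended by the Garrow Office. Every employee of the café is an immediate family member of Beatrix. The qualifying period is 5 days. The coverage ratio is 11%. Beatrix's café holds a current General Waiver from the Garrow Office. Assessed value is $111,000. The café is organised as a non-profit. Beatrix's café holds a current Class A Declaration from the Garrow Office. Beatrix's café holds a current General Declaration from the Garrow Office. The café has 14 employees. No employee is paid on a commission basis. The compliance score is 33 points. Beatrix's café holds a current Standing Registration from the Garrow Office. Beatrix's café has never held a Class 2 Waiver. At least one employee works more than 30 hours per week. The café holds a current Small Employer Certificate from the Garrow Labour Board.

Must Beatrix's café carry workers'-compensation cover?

Exception (a) requires that the employer holds a current Class 2 Waiver from the Garrow Office; but the Class 2 Waiver is not current, so (a) is unavailable.
Exception (b): every employee is an immediate family member; no employee is paid on commission; the employer's headcount is 14, less than the 15 limit — every condition holds. But: (e) operates — the café is classified under the construction sector. (f) is not triggered (the Category 3 Notice is not current), so (e) stands. (b) is therefore removed.
Exception (c) is satisfied on its face — a current Small Employer Certificate is held; the employer operates from a single site; the qualifying period is 5 days, less than the 10 days limit. But applying paragraph (g): (g) applies — a current General Waiver is held. (c) is therefore removed.
All of (d)'s requirements are met (the employer is a non-profit; the compliance score is 33 points, less than the 38 points limit; aggregate throughput is 1,170 units, below the 1,320 units limit). But applying paragraphs (h)–(m): (h) is engaged — a current General Declaration is held. (i) applies (assessed value is $111,000, less than the $121,000 limit), but is itself disapplied by (j): (j) operates against (i): a current General Notice is held. (k) operates (a current Class A Declaration is held), but is displaced by (l): (l) operates against (k): at least one employee exceeds 30 hours/week. (m) is not triggered (the coverage ratio is 11%, short of 12%), so (l) stands. (d) is therefore removed.
Every exception is unavailable, so the rule governs.

Yes — Beatrix's café must carry workers'-compensation cover.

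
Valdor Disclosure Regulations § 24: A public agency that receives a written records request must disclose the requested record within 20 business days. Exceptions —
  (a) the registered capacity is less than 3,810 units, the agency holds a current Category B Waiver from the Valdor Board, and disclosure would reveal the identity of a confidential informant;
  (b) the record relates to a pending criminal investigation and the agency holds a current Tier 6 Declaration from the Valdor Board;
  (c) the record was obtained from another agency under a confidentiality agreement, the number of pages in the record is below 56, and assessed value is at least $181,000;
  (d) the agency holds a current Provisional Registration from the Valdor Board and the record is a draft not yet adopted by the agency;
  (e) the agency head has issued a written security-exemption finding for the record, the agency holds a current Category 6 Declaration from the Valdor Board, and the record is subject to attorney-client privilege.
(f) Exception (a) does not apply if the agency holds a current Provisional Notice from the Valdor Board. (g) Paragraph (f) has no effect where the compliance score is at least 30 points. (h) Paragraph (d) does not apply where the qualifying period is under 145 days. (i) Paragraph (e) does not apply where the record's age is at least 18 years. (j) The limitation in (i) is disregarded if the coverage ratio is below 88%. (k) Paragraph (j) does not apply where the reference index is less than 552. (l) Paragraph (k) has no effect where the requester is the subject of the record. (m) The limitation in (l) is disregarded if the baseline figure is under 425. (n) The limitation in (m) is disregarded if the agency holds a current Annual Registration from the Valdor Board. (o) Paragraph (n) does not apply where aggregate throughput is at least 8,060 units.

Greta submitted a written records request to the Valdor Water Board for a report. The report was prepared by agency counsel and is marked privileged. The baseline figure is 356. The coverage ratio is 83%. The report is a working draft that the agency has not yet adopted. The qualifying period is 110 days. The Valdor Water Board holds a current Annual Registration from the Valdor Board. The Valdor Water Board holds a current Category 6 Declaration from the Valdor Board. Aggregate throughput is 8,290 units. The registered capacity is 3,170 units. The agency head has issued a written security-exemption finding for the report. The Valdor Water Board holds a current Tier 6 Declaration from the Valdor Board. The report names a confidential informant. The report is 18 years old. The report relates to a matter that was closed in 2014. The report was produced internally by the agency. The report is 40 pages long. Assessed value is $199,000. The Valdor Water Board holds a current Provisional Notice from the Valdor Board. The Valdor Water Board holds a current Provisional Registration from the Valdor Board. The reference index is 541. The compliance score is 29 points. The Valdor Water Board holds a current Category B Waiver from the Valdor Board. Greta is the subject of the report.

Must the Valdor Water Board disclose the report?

Exception (a) is satisfied on its face — the registered capacity is 3,170 units, less than the 3,810 units limit; a current Category B Waiver is held; the report names a confidential informant. Turning to paragraphs (f)–(g): (f) applies — a current Provisional Notice is held. (g) is inapplicable (the compliance score is 29 points, short of 30 points), so (f) stands. Exception (a) does not apply.
Exception (b) fails — the report relates to a closed matter.
Exception (c) fails — the report was produced internally.
Exception (d) is satisfied on its face — a current Provisional Registration is held; the report is an unadopted draft. However, paragraph (h) must be considered: (h) operates against (d): the qualifying period is 110 days, under the 145 days limit. Exception (d) does not apply.
Exception (e)'s conditions are all satisfied: a written security-exemption finding has been issued; a current Category 6 Declaration is held; the report is privileged. Turning to paragraphs (i)–(o): (i) operates — the record's age is 18 years, meeting the 18 years threshold. (j) applies (the coverage ratio is 83%, below the 88% limit), but is itself disapplied by (k): (k) is engaged — the reference index is 541, less than the 552 limit. (l) applies (Greta is the subject of the report), but yields to (m): (m) operates against (l): the baseline figure is 356, under the 425 limit. (n) would limit (m) — a current Annual Registration is held — but (o) sets (n) aside: (o) operates against (n): aggregate throughput is 8,290 units, meeting the 8,060 units threshold. So (e) is unavailable.
None of the exceptions is available; § 24 applies in full.

Yes — the Valdor Water Board must disclose the report.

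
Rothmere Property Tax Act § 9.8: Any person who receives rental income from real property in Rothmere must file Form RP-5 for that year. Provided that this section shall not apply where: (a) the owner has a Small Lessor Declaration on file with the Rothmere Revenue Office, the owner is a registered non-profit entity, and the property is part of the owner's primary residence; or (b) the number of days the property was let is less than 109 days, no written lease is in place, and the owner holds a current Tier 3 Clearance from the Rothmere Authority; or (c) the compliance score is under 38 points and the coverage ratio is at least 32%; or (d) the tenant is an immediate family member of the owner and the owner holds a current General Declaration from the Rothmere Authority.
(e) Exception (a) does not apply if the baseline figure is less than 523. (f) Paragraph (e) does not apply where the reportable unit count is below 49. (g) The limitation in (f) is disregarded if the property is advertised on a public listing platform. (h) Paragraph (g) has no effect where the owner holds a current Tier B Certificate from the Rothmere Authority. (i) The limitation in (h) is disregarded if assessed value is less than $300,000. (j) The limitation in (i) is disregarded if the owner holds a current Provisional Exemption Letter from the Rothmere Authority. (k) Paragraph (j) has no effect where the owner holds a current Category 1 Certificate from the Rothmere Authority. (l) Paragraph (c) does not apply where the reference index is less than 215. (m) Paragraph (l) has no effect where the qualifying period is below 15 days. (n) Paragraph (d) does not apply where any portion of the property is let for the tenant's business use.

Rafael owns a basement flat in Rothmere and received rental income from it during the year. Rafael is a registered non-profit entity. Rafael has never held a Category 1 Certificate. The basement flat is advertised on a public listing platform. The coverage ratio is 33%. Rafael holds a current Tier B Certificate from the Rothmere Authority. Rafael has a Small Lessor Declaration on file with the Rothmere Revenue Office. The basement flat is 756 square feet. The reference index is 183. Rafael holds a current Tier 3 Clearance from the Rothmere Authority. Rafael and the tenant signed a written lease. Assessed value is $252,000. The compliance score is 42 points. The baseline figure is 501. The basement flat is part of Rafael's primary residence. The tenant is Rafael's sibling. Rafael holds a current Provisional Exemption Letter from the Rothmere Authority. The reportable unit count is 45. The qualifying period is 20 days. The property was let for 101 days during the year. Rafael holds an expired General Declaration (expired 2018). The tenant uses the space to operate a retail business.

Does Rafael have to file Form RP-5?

Exception (a) is satisfied on its face — a Small Lessor Declaration is on file; Rafael is a registered non-profit; the basement flat is part of the primary residence. Considering the limiting provisions: (e) is engaged (the baseline figure is 501, less than the 523 limit), but is displaced by (f): (f) operates against (e): the reportable unit count is 45, below the 49 limit. (g) is triggered (the property is publicly advertised), but is displaced by (h): (h) operates against (g): a current Tier B Certificate is held. (i) would limit (h) — assessed value is $252,000, less than the $300,000 limit — but (j) sets (i) aside: (j) operates — a current Provisional Exemption Letter is held. (k), which would lift (j), is inapplicable — there is no Category 1 Certificate in force. (a) remains available.
Exception (b) does not apply: a written lease is in place.
Exception (c) does not apply: the compliance score is 42 points, not under 38 points.
Exception (d) fails — no current General Declaration is held.

No — exception (a) applies; Rafael is not required to file Form RP-5.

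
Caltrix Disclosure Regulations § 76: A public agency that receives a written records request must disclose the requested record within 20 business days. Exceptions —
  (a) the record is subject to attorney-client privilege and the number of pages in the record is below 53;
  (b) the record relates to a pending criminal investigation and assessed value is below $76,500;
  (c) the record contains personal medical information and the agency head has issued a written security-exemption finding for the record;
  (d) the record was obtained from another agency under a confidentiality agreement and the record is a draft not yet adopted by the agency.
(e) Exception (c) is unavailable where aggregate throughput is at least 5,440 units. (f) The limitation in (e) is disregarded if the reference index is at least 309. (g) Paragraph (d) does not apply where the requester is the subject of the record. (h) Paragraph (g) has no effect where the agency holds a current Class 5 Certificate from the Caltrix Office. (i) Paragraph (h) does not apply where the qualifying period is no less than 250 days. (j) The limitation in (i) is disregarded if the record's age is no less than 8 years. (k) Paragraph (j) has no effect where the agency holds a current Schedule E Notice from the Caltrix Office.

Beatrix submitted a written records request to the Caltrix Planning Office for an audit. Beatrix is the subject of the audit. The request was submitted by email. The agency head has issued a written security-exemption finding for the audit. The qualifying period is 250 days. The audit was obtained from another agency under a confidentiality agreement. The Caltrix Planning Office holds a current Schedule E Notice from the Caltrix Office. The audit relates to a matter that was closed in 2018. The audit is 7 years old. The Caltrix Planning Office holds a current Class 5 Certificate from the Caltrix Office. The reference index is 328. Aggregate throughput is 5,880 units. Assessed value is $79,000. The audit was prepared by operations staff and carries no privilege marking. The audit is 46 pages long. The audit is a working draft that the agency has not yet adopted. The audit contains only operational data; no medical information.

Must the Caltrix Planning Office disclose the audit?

Yes — the Caltrix Planning Office must disclose the audit.

Exception (a) requires that the record is subject to attorney-client privilege; but the audit carries no privilege marking, so (a) is unavailable.
Exception (b) requires that the record relates to a pending criminal investigation; but the audit relates to a closed matter, so (b) is unavailable.
Exception (c) requires that the record contains personal medical information; but the audit contains only operational data, so (c) is unavailable.
Exception (d) is satisfied on its face — the audit was obtained under a confidentiality agreement; the audit is an unadopted draft. But: (g) operates — Beatrix is the subject of the audit. (h) would limit (g) — a current Class 5 Certificate is held — but (i) sets (h) aside: (i) operates against (h): the qualifying period is 250 days, meeting the 250 days threshold. (j), which would lift (i), is inapplicable — the record's age is 7 years, short of 8 years. Exception (d) does not apply.
Every exception is unavailable, so the rule governs.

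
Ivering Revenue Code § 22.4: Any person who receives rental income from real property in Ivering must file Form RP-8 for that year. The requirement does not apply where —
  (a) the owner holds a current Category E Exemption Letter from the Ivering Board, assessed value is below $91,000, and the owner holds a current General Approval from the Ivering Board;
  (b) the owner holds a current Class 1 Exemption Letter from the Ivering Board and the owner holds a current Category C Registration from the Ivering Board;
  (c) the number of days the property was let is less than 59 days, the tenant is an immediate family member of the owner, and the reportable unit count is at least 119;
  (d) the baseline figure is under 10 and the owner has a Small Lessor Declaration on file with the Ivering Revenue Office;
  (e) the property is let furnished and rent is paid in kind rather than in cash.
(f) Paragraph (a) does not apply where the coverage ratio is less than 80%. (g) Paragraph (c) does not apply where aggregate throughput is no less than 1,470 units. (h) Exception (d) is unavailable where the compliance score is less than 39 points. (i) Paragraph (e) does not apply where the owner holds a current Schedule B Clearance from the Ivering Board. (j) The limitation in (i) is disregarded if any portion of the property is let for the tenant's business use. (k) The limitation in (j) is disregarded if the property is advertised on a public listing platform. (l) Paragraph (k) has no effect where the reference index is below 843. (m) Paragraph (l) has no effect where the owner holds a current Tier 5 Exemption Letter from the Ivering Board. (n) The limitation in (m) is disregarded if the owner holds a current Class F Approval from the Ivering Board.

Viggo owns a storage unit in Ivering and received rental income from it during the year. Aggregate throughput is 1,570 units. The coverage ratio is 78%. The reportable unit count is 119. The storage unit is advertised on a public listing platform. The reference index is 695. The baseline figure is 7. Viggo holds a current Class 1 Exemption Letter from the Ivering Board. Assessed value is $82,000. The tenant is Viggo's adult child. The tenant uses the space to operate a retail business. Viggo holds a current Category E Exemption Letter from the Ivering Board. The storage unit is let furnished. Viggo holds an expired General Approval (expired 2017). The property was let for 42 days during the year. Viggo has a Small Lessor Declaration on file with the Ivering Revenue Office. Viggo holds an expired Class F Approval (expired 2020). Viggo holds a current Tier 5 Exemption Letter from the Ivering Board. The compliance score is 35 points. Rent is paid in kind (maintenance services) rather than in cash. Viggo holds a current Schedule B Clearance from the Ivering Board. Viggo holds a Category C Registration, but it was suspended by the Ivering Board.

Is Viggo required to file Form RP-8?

Yes — Viggo must file Form RP-8.

Exception (a) requires that the owner holds a current General Approval from the Ivering Board; but there is no General Approval in force, so (a) is unavailable.
Exception (b) requires that the owner holds a current Category C Registration from the Ivering Board; but there is no Category C Registration in force, so (b) is unavailable.
Exception (c) is satisfied on its face — the number of days the property was let is 42 days, less than the 59 days limit; the tenant is an immediate family member; the reportable unit count is 119, meeting the 119 threshold. Turning to paragraph (g): (g) applies — aggregate throughput is 1,570 units, meeting the 1,470 units threshold. Exception (c) does not apply.
Exception (d) is satisfied on its face — the baseline figure is 7, under the 10 limit; a Small Lessor Declaration is on file. Turning to paragraph (h): (h) operates against (d): the compliance score is 35 points, less than the 39 points limit. Exception (d) does not apply.
All of (e)'s requirements are met (the property is let furnished; rent is paid in kind). But: (i) operates against (e): a current Schedule B Clearance is held. (j) would limit (i) — the space is let for business use — but (k) sets (j) aside: (k) operates against (j): the property is publicly advertised. (l) would limit (k) — the reference index is 695, below the 843 limit — but (m) sets (l) aside: (m) applies — a current Tier 5 Exemption Letter is held. (n), which would lift (m), is not engaged — the Class F Approval is not current. So (e) is unavailable.
No exception applies. The general rule governs.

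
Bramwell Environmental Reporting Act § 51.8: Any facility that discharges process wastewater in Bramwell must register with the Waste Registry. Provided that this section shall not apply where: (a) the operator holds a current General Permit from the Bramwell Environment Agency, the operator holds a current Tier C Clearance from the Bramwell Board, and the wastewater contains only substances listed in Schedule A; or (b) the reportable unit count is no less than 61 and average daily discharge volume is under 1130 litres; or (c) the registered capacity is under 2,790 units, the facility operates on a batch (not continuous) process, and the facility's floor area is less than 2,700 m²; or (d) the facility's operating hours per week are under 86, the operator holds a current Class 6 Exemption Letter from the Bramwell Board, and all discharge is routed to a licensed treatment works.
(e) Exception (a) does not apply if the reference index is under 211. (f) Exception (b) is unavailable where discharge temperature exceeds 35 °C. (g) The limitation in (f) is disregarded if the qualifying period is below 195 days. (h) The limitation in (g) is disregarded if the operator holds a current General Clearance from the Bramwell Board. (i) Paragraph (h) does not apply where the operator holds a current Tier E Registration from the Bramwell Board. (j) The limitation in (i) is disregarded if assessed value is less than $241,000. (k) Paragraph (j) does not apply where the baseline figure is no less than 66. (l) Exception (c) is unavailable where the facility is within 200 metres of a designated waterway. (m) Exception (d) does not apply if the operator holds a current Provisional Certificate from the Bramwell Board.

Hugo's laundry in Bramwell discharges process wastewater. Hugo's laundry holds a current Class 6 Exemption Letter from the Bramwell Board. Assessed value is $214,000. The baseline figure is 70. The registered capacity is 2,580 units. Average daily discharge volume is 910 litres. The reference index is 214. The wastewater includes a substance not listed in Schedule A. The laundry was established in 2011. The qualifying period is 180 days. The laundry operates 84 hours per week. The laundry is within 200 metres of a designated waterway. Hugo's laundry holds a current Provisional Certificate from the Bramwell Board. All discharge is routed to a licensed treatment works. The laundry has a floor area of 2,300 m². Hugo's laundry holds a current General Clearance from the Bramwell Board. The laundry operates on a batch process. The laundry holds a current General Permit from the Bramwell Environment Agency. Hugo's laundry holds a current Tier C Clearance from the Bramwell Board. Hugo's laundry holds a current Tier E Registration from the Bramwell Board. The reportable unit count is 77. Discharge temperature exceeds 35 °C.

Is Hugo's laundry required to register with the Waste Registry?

Exception (a) requires that the wastewater contains only substances listed in Schedule A; but the wastewater includes a non-Schedule-A substance, so (a) is unavailable.
Exception (b)'s conditions are all satisfied: the reportable unit count is 77, meeting the 61 threshold; average daily discharge volume is 910 litres, under the 1130 litres limit. Applying paragraphs (f)–(k): (f) is triggered (discharge temperature exceeds 35 °C), but yields to (g): (g) operates against (f): the qualifying period is 180 days, below the 195 days limit. (h) would limit (g) — a current General Clearance is held — but (i) sets (h) aside: (i) is triggered — a current Tier E Registration is held. (j) operates (assessed value is $214,000, less than the $241,000 limit), but is displaced by (k): (k) operates — the baseline figure is 70, meeting the 66 threshold. (b) remains available.
Exception (c)'s conditions are all satisfied: the registered capacity is 2,580 units, under the 2,790 units limit; the facility operates on a batch process; the facility's floor area is 2,300 m², less than the 2,700 m² limit. But: (l) applies — the laundry is within 200 m of a designated waterway. So (c) is unavailable.
Exception (d)'s conditions are all satisfied: the facility's operating hours per week are 84, under the 86 limit; a current Class 6 Exemption Letter is held; discharge is routed to a licensed treatment works. Turning to paragraph (m): (m) applies — a current Provisional Certificate is held. Exception (d) does not apply.

No — exception (b) applies; Hugo's laundry is not required to register with the Waste Registry.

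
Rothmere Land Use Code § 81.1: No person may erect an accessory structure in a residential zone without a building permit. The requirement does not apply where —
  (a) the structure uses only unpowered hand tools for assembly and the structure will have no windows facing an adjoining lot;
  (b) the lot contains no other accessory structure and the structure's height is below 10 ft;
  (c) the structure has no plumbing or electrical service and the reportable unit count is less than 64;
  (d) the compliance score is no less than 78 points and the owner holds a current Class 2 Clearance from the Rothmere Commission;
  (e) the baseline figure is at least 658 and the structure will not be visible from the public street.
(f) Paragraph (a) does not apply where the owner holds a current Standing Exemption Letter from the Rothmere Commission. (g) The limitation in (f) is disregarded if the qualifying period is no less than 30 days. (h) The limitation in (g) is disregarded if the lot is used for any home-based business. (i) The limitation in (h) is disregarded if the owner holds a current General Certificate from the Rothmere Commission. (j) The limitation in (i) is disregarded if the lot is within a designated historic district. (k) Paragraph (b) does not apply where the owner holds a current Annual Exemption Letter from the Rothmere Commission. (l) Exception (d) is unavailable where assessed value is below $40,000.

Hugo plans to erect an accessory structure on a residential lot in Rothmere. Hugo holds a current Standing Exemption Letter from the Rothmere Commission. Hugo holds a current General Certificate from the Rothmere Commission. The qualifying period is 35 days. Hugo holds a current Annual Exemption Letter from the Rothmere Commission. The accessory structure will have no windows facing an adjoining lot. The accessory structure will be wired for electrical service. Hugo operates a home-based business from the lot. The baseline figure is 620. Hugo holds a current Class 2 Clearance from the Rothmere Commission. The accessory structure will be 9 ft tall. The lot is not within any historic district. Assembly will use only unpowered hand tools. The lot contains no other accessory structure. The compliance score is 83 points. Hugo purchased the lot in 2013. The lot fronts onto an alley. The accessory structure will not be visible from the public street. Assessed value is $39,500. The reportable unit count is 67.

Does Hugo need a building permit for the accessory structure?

No — exception (a) applies; Hugo does not need a building permit.

Exception (a)'s conditions are all satisfied: assembly uses only hand tools; no windows face an adjoining lot. Applying paragraphs (f)–(j): (f) would limit (a) — a current Standing Exemption Letter is held — but (g) sets (f) aside: (g) is triggered — the qualifying period is 35 days, meeting the 30 days threshold. (h) would limit (g) — a home-based business operates on the lot — but (i) sets (h) aside: (i) applies — a current General Certificate is held. (j), which would lift (i), is inapplicable — the lot is not in a historic district. (a) remains available.
Exception (b) is satisfied on its face — the lot has no other accessory structure; the structure's height is 9 ft, below the 10 ft limit. But applying paragraph (k): (k) is engaged — a current Annual Exemption Letter is held. Exception (b) does not apply.
Exception (c) does not apply: electrical service is planned.
Exception (d)'s conditions are all satisfied: the compliance score is 83 points, meeting the 78 points threshold; a current Class 2 Clearance is held. But applying paragraph (l): (l) operates — assessed value is $39,500, below the $40,000 limit. (d) is therefore removed.
Exception (e) requires that the baseline figure is at least 658; but the baseline figure is 620, short of 658, so (e) is unavailable.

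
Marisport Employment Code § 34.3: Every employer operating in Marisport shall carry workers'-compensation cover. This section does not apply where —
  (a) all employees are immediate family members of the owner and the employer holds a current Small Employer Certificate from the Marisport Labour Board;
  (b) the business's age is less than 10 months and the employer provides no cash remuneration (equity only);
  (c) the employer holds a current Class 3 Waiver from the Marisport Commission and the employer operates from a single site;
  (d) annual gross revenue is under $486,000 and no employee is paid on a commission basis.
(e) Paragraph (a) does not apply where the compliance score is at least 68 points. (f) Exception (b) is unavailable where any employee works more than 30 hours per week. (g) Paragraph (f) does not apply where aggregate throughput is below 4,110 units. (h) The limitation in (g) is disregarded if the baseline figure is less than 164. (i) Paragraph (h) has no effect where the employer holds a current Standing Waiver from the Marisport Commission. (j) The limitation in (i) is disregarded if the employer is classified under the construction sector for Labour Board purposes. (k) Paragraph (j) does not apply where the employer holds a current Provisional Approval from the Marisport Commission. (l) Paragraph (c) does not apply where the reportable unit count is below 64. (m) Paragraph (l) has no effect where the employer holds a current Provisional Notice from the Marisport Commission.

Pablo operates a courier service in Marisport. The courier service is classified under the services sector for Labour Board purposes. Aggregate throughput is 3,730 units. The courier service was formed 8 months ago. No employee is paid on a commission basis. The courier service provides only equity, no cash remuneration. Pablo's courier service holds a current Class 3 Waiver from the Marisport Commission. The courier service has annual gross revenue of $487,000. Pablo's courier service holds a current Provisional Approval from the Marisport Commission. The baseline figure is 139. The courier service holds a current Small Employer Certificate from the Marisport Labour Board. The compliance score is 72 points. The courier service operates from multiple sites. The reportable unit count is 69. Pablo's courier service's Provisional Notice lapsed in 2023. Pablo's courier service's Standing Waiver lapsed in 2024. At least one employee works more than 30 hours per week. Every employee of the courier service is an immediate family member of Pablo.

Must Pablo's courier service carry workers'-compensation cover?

Yes — Pablo's courier service must carry workers'-compensation cover.

Exception (a): every employee is an immediate family member; a current Small Employer Certificate is held — every condition holds. However, paragraph (e) must be considered: (e) is engaged — the compliance score is 72 points, meeting the 68 points threshold. Exception (a) does not apply.
Exception (b)'s conditions are all satisfied: the business's age is 8 months, less than the 10 months limit; remuneration is equity-only. Turning to paragraphs (f)–(k): (f) is engaged — at least one employee exceeds 30 hours/week. (g) is engaged (aggregate throughput is 3,730 units, below the 4,110 units limit), but is set aside by (h): (h) operates — the baseline figure is 139, less than the 164 limit. (i) is not triggered (the Standing Waiver is not current), so (h) stands. (b) is therefore removed.
Exception (c) requires that the employer operates from a single site; but the employer operates from multiple sites, so (c) is unavailable.
Exception (d) requires that annual gross revenue is under $486,000; but annual gross revenue is $487,000, not under $486,000, so (d) is unavailable.
No exception applies. The general rule governs.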